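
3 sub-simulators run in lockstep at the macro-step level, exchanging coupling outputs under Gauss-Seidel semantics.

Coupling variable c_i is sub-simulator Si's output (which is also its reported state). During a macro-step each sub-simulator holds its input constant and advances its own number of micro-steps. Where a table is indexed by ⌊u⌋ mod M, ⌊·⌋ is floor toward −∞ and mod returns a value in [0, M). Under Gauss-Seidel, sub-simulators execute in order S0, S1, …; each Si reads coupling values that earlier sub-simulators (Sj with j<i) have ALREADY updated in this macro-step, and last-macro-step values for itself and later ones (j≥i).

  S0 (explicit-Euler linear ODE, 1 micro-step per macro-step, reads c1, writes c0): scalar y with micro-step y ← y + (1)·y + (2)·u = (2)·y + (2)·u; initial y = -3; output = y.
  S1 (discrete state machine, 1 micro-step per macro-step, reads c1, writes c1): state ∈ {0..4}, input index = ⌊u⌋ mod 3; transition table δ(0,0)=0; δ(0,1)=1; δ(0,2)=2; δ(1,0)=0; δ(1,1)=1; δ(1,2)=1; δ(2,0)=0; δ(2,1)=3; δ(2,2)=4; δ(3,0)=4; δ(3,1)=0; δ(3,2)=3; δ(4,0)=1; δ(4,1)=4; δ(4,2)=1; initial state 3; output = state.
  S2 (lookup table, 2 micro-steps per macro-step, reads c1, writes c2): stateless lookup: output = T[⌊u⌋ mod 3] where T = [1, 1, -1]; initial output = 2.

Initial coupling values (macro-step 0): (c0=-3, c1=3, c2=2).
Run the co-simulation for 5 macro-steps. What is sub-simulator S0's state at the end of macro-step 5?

S0 state at macro-step 5 = 120

macro 1: S0 reads c1=3 → after 1×micro: 0; S1 reads c1=3 → after 1×micro: 4; S2 reads c1=4 → after 2×micro: 1 ⇒ (c0=0, c1=4, c2=1)
macro 2: S0 reads c1=4 → after 1×micro: 8; S1 reads c1=4 → after 1×micro: 4; S2 reads c1=4 → after 2×micro: 1 ⇒ (c0=8, c1=4, c2=1)
macro 3: S0 reads c1=4 → after 1×micro: 24; S1 reads c1=4 → after 1×micro: 4; S2 reads c1=4 → after 2×micro: 1 ⇒ (c0=24, c1=4, c2=1)
macro 4: S0 reads c1=4 → after 1×micro: 56; S1 reads c1=4 → after 1×micro: 4; S2 reads c1=4 → after 2×micro: 1 ⇒ (c0=56, c1=4, c2=1)
macro 5: S0 reads c1=4 → after 1×micro: 120; S1 reads c1=4 → after 1×micro: 4; S2 reads c1=4 → after 2×micro: 1 ⇒ (c0=120, c1=4, c2=1)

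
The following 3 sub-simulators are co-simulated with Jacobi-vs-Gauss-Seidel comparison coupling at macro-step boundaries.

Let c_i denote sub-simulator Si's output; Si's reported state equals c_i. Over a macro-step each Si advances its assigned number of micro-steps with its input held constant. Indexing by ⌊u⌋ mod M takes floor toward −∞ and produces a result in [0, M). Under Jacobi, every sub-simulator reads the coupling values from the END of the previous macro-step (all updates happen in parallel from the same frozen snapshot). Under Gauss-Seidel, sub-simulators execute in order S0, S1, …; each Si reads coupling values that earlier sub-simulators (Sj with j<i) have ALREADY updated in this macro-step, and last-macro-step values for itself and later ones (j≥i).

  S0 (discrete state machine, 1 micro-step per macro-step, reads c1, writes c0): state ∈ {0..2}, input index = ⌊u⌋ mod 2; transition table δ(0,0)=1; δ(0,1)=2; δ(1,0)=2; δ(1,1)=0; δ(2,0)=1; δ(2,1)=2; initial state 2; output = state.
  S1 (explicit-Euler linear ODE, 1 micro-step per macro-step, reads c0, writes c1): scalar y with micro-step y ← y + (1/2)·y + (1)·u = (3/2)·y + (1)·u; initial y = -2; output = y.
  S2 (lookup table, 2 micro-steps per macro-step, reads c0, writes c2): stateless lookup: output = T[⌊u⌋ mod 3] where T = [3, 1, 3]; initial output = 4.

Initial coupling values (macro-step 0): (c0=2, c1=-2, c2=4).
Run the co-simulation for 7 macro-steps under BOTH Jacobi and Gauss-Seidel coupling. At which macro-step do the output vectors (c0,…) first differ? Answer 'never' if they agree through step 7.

first divergence at macro-step: 1

[Jacobi] macro 1: S0 reads c1=-2 → after 1×micro: 1; S1 reads c0=2 → after 1×micro: -1; S2 reads c0=2 → after 2×micro: 3 ⇒ (c0=1, c1=-1, c2=3)
[Jacobi] macro 2: S0 reads c1=-1 → after 1×micro: 0; S1 reads c0=1 → after 1×micro: -1/2; S2 reads c0=1 → after 2×micro: 1 ⇒ (c0=0, c1=-1/2, c2=1)
[Jacobi] macro 3: S0 reads c1=-1/2 → after 1×micro: 2; S1 reads c0=0 → after 1×micro: -3/4; S2 reads c0=0 → after 2×micro: 3 ⇒ (c0=2, c1=-3/4, c2=3)
[Jacobi] macro 4: S0 reads c1=-3/4 → after 1×micro: 2; S1 reads c0=2 → after 1×micro: 7/8; S2 reads c0=2 → after 2×micro: 3 ⇒ (c0=2, c1=7/8, c2=3)
[Jacobi] macro 5: S0 reads c1=7/8 → after 1×micro: 1; S1 reads c0=2 → after 1×micro: 53/16; S2 reads c0=2 → after 2×micro: 3 ⇒ (c0=1, c1=53/16, c2=3)
[Jacobi] macro 6: S0 reads c1=53/16 → after 1×micro: 0; S1 reads c0=1 → after 1×micro: 191/32; S2 reads c0=1 → after 2×micro: 1 ⇒ (c0=0, c1=191/32, c2=1)
[Jacobi] macro 7: S0 reads c1=191/32 → after 1×micro: 2; S1 reads c0=0 → after 1×micro: 573/64; S2 reads c0=0 → after 2×micro: 3 ⇒ (c0=2, c1=573/64, c2=3)
[Gauss-Seidel] macro 1: S0 reads c1=-2 → after 1×micro: 1; S1 reads c0=1 → after 1×micro: -2; S2 reads c0=1 → after 2×micro: 1 ⇒ (c0=1, c1=-2, c2=1)
[Gauss-Seidel] macro 2: S0 reads c1=-2 → after 1×micro: 2; S1 reads c0=2 → after 1×micro: -1; S2 reads c0=2 → after 2×micro: 3 ⇒ (c0=2, c1=-1, c2=3)
[Gauss-Seidel] macro 3: S0 reads c1=-1 → after 1×micro: 2; S1 reads c0=2 → after 1×micro: 1/2; S2 reads c0=2 → after 2×micro: 3 ⇒ (c0=2, c1=1/2, c2=3)
[Gauss-Seidel] macro 4: S0 reads c1=1/2 → after 1×micro: 1; S1 reads c0=1 → after 1×micro: 7/4; S2 reads c0=1 → after 2×micro: 1 ⇒ (c0=1, c1=7/4, c2=1)
[Gauss-Seidel] macro 5: S0 reads c1=7/4 → after 1×micro: 0; S1 reads c0=0 → after 1×micro: 21/8; S2 reads c0=0 → after 2×micro: 3 ⇒ (c0=0, c1=21/8, c2=3)
[Gauss-Seidel] macro 6: S0 reads c1=21/8 → after 1×micro: 1; S1 reads c0=1 → after 1×micro: 79/16; S2 reads c0=1 → after 2×micro: 1 ⇒ (c0=1, c1=79/16, c2=1)
[Gauss-Seidel] macro 7: S0 reads c1=79/16 → after 1×micro: 2; S1 reads c0=2 → after 1×micro: 301/32; S2 reads c0=2 → after 2×micro: 3 ⇒ (c0=2, c1=301/32, c2=3)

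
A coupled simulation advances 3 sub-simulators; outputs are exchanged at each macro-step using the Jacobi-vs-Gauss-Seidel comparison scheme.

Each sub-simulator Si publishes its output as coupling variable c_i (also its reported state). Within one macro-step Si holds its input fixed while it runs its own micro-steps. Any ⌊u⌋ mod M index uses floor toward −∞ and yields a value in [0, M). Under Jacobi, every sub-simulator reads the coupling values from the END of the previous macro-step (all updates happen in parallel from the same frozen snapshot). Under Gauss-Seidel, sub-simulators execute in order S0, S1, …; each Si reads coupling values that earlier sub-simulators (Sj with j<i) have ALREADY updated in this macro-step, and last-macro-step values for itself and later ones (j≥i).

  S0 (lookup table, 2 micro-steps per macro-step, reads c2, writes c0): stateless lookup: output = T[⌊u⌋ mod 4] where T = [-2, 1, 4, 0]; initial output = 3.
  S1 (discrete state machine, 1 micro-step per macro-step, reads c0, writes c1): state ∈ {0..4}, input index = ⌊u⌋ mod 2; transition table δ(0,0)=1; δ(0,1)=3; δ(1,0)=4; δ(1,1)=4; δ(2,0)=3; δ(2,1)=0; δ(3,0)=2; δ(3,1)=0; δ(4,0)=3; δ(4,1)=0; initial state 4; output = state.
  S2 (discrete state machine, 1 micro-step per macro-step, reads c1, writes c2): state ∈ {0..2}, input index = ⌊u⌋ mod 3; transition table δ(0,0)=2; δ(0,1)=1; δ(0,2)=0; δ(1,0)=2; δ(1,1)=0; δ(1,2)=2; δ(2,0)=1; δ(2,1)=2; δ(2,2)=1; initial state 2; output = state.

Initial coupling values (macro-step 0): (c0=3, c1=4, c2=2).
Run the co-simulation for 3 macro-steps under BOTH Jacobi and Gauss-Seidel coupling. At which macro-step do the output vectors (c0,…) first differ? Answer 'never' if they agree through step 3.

[Jacobi] macro 1: S0 reads c2=2 → after 2×micro: 4; S1 reads c0=3 → after 1×micro: 0; S2 reads c1=4 → after 1×micro: 2 ⇒ (c0=4, c1=0, c2=2)
[Jacobi] macro 2: S0 reads c2=2 → after 2×micro: 4; S1 reads c0=4 → after 1×micro: 1; S2 reads c1=0 → after 1×micro: 1 ⇒ (c0=4, c1=1, c2=1)
[Jacobi] macro 3: S0 reads c2=1 → after 2×micro: 1; S1 reads c0=4 → after 1×micro: 4; S2 reads c1=1 → after 1×micro: 0 ⇒ (c0=1, c1=4, c2=0)
[Gauss-Seidel] macro 1: S0 reads c2=2 → after 2×micro: 4; S1 reads c0=4 → after 1×micro: 3; S2 reads c1=3 → after 1×micro: 1 ⇒ (c0=4, c1=3, c2=1)
[Gauss-Seidel] macro 2: S0 reads c2=1 → after 2×micro: 1; S1 reads c0=1 → after 1×micro: 0; S2 reads c1=0 → after 1×micro: 2 ⇒ (c0=1, c1=0, c2=2)
[Gauss-Seidel] macro 3: S0 reads c2=2 → after 2×micro: 4; S1 reads c0=4 → after 1×micro: 1; S2 reads c1=1 → after 1×micro: 2 ⇒ (c0=4, c1=1, c2=2)

first divergence at macro-step: 1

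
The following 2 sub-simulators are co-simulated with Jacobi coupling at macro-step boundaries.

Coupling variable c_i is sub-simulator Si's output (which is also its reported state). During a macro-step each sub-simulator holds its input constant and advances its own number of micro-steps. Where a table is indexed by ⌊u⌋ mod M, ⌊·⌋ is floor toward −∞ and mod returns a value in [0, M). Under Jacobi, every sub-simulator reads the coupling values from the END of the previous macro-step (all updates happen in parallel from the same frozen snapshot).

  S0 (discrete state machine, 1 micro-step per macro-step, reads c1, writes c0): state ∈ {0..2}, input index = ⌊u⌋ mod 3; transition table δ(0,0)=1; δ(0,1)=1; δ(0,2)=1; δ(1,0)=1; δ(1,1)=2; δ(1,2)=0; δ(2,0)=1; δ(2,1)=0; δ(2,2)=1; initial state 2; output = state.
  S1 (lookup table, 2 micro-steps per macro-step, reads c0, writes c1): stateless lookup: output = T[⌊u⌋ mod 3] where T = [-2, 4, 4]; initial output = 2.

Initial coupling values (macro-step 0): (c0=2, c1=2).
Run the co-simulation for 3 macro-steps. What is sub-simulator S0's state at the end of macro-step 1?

macro 1: S0 reads c1=2 → after 1×micro: 1; S1 reads c0=2 → after 2×micro: 4 ⇒ (c0=1, c1=4)
macro 2: S0 reads c1=4 → after 1×micro: 2; S1 reads c0=1 → after 2×micro: 4 ⇒ (c0=2, c1=4)
macro 3: S0 reads c1=4 → after 1×micro: 0; S1 reads c0=2 → after 2×micro: 4 ⇒ (c0=0, c1=4)

S0 state at macro-step 1 = 1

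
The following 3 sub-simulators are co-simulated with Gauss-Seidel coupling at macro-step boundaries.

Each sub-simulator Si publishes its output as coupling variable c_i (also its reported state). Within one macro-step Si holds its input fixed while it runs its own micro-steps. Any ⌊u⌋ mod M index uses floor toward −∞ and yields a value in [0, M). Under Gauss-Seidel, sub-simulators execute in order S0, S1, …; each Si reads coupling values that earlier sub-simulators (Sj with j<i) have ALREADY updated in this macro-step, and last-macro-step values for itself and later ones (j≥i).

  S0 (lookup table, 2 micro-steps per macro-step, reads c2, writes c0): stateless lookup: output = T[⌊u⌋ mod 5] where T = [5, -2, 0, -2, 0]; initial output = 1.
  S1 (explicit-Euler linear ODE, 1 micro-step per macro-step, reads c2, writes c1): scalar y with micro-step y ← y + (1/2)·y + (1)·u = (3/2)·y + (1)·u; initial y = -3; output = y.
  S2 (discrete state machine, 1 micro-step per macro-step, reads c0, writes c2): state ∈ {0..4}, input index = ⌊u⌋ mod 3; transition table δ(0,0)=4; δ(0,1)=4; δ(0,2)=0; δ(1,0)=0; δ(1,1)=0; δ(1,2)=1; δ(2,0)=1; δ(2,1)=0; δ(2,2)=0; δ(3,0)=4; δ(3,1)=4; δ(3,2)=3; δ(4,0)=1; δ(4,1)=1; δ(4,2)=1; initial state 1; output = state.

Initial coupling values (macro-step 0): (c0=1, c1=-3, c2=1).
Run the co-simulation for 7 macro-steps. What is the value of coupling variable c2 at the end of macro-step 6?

c2 at macro-step 6 = 0

macro 1: S0 reads c2=1 → after 2×micro: -2; S1 reads c2=1 → after 1×micro: -7/2; S2 reads c0=-2 → after 1×micro: 0 ⇒ (c0=-2, c1=-7/2, c2=0)
macro 2: S0 reads c2=0 → after 2×micro: 5; S1 reads c2=0 → after 1×micro: -21/4; S2 reads c0=5 → after 1×micro: 0 ⇒ (c0=5, c1=-21/4, c2=0)
macro 3: S0 reads c2=0 → after 2×micro: 5; S1 reads c2=0 → after 1×micro: -63/8; S2 reads c0=5 → after 1×micro: 0 ⇒ (c0=5, c1=-63/8, c2=0)
macro 4: S0 reads c2=0 → after 2×micro: 5; S1 reads c2=0 → after 1×micro: -189/16; S2 reads c0=5 → after 1×micro: 0 ⇒ (c0=5, c1=-189/16, c2=0)
macro 5: S0 reads c2=0 → after 2×micro: 5; S1 reads c2=0 → after 1×micro: -567/32; S2 reads c0=5 → after 1×micro: 0 ⇒ (c0=5, c1=-567/32, c2=0)
macro 6: S0 reads c2=0 → after 2×micro: 5; S1 reads c2=0 → after 1×micro: -1701/64; S2 reads c0=5 → after 1×micro: 0 ⇒ (c0=5, c1=-1701/64, c2=0)
macro 7: S0 reads c2=0 → after 2×micro: 5; S1 reads c2=0 → after 1×micro: -5103/128; S2 reads c0=5 → after 1×micro: 0 ⇒ (c0=5, c1=-5103/128, c2=0)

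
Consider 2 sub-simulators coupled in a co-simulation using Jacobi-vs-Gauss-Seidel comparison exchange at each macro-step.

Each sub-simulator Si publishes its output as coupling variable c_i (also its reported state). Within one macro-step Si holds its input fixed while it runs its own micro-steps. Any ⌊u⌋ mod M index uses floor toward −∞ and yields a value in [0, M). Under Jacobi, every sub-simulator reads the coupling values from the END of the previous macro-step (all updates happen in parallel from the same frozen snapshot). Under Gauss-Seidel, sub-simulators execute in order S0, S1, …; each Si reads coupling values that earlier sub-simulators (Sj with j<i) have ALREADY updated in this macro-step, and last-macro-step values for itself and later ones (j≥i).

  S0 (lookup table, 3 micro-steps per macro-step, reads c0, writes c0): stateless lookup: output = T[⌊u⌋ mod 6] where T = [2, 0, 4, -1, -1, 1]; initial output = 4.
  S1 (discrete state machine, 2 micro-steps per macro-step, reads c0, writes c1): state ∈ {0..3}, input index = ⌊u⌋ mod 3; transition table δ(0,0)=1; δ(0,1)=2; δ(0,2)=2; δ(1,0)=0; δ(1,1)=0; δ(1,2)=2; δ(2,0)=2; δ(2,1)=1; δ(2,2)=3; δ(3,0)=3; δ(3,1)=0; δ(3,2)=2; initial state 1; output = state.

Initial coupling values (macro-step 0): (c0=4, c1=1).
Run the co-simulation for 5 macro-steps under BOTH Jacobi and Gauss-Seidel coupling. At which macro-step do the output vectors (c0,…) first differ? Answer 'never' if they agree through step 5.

[Jacobi] macro 1: S0 reads c0=4 → after 3×micro: -1; S1 reads c0=4 → after 2×micro: 2 ⇒ (c0=-1, c1=2)
[Jacobi] macro 2: S0 reads c0=-1 → after 3×micro: 1; S1 reads c0=-1 → after 2×micro: 2 ⇒ (c0=1, c1=2)
[Jacobi] macro 3: S0 reads c0=1 → after 3×micro: 0; S1 reads c0=1 → after 2×micro: 0 ⇒ (c0=0, c1=0)
[Jacobi] macro 4: S0 reads c0=0 → after 3×micro: 2; S1 reads c0=0 → after 2×micro: 0 ⇒ (c0=2, c1=0)
[Jacobi] macro 5: S0 reads c0=2 → after 3×micro: 4; S1 reads c0=2 → after 2×micro: 3 ⇒ (c0=4, c1=3)
[Gauss-Seidel] macro 1: S0 reads c0=4 → after 3×micro: -1; S1 reads c0=-1 → after 2×micro: 3 ⇒ (c0=-1, c1=3)
[Gauss-Seidel] macro 2: S0 reads c0=-1 → after 3×micro: 1; S1 reads c0=1 → after 2×micro: 2 ⇒ (c0=1, c1=2)
[Gauss-Seidel] macro 3: S0 reads c0=1 → after 3×micro: 0; S1 reads c0=0 → after 2×micro: 2 ⇒ (c0=0, c1=2)
[Gauss-Seidel] macro 4: S0 reads c0=0 → after 3×micro: 2; S1 reads c0=2 → after 2×micro: 2 ⇒ (c0=2, c1=2)
[Gauss-Seidel] macro 5: S0 reads c0=2 → after 3×micro: 4; S1 reads c0=4 → after 2×micro: 0 ⇒ (c0=4, c1=0)

first divergence at macro-step: 1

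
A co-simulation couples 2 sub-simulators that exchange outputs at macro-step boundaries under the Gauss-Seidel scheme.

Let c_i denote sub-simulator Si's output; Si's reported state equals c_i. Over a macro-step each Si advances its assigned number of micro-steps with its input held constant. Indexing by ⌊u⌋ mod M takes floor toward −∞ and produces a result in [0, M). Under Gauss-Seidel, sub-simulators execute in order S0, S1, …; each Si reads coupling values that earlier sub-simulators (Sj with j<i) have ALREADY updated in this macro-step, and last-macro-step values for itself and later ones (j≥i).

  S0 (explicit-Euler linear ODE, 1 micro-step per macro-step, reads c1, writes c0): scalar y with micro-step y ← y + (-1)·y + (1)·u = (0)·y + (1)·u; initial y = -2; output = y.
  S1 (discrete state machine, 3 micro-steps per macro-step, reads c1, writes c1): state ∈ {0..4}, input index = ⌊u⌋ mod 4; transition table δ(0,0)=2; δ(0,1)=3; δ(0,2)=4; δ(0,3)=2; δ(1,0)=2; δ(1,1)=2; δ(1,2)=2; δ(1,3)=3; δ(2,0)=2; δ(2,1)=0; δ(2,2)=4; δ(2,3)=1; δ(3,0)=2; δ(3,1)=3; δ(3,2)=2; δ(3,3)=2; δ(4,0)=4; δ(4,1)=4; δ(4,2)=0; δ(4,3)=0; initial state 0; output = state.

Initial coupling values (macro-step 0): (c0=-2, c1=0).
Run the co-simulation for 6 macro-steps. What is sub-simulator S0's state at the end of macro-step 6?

S0 state at macro-step 6 = 4

macro 1: S0 reads c1=0 → after 1×micro: 0; S1 reads c1=0 → after 3×micro: 2 ⇒ (c0=0, c1=2)
macro 2: S0 reads c1=2 → after 1×micro: 2; S1 reads c1=2 → after 3×micro: 4 ⇒ (c0=2, c1=4)
macro 3: S0 reads c1=4 → after 1×micro: 4; S1 reads c1=4 → after 3×micro: 4 ⇒ (c0=4, c1=4)
macro 4: S0 reads c1=4 → after 1×micro: 4; S1 reads c1=4 → after 3×micro: 4 ⇒ (c0=4, c1=4)
macro 5: S0 reads c1=4 → after 1×micro: 4; S1 reads c1=4 → after 3×micro: 4 ⇒ (c0=4, c1=4)
macro 6: S0 reads c1=4 → after 1×micro: 4; S1 reads c1=4 → after 3×micro: 4 ⇒ (c0=4, c1=4)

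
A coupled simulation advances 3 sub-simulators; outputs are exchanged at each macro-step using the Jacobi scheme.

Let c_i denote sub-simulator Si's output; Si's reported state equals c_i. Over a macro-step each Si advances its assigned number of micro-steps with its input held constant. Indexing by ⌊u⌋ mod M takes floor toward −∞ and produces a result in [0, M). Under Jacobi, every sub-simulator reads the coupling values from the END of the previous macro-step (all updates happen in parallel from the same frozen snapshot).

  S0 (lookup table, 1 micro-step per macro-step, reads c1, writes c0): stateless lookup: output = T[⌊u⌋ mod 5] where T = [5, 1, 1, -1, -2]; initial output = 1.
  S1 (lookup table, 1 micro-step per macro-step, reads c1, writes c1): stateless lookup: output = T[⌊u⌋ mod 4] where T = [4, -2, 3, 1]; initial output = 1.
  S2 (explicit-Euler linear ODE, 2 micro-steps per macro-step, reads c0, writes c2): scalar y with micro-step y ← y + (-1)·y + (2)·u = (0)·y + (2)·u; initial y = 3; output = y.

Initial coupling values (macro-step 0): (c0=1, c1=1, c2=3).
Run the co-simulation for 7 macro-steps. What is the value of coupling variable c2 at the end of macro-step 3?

macro 1: S0 reads c1=1 → after 1×micro: 1; S1 reads c1=1 → after 1×micro: -2; S2 reads c0=1 → after 2×micro: 2 ⇒ (c0=1, c1=-2, c2=2)
macro 2: S0 reads c1=-2 → after 1×micro: -1; S1 reads c1=-2 → after 1×micro: 3; S2 reads c0=1 → after 2×micro: 2 ⇒ (c0=-1, c1=3, c2=2)
macro 3: S0 reads c1=3 → after 1×micro: -1; S1 reads c1=3 → after 1×micro: 1; S2 reads c0=-1 → after 2×micro: -2 ⇒ (c0=-1, c1=1, c2=-2)
macro 4: S0 reads c1=1 → after 1×micro: 1; S1 reads c1=1 → after 1×micro: -2; S2 reads c0=-1 → after 2×micro: -2 ⇒ (c0=1, c1=-2, c2=-2)
macro 5: S0 reads c1=-2 → after 1×micro: -1; S1 reads c1=-2 → after 1×micro: 3; S2 reads c0=1 → after 2×micro: 2 ⇒ (c0=-1, c1=3, c2=2)
macro 6: S0 reads c1=3 → after 1×micro: -1; S1 reads c1=3 → after 1×micro: 1; S2 reads c0=-1 → after 2×micro: -2 ⇒ (c0=-1, c1=1, c2=-2)
macro 7: S0 reads c1=1 → after 1×micro: 1; S1 reads c1=1 → after 1×micro: -2; S2 reads c0=-1 → after 2×micro: -2 ⇒ (c0=1, c1=-2, c2=-2)

c2 at macro-step 3 = -2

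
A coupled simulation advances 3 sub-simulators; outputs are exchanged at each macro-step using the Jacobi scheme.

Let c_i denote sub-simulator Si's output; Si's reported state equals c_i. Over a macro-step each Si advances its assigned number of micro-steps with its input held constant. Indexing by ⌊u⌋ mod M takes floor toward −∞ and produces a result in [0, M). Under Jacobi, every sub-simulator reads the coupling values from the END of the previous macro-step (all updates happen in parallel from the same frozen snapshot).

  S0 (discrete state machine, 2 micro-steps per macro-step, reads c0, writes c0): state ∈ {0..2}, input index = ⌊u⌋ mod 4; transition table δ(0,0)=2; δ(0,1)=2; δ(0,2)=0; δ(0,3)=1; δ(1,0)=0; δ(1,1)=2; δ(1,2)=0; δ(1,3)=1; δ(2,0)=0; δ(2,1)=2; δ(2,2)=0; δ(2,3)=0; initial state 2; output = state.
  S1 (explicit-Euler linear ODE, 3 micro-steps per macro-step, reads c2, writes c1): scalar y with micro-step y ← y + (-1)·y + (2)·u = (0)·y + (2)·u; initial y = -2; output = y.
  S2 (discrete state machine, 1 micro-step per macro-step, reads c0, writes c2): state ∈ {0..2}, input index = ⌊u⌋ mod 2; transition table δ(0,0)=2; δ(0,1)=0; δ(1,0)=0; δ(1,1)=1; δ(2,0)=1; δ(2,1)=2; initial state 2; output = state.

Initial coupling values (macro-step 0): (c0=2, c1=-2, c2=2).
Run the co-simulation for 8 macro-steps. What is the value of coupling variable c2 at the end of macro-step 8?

c2 at macro-step 8 = 0

macro 1: S0 reads c0=2 → after 2×micro: 0; S1 reads c2=2 → after 3×micro: 4; S2 reads c0=2 → after 1×micro: 1 ⇒ (c0=0, c1=4, c2=1)
macro 2: S0 reads c0=0 → after 2×micro: 0; S1 reads c2=1 → after 3×micro: 2; S2 reads c0=0 → after 1×micro: 0 ⇒ (c0=0, c1=2, c2=0)
macro 3: S0 reads c0=0 → after 2×micro: 0; S1 reads c2=0 → after 3×micro: 0; S2 reads c0=0 → after 1×micro: 2 ⇒ (c0=0, c1=0, c2=2)
macro 4: S0 reads c0=0 → after 2×micro: 0; S1 reads c2=2 → after 3×micro: 4; S2 reads c0=0 → after 1×micro: 1 ⇒ (c0=0, c1=4, c2=1)
macro 5: S0 reads c0=0 → after 2×micro: 0; S1 reads c2=1 → after 3×micro: 2; S2 reads c0=0 → after 1×micro: 0 ⇒ (c0=0, c1=2, c2=0)
macro 6: S0 reads c0=0 → after 2×micro: 0; S1 reads c2=0 → after 3×micro: 0; S2 reads c0=0 → after 1×micro: 2 ⇒ (c0=0, c1=0, c2=2)
macro 7: S0 reads c0=0 → after 2×micro: 0; S1 reads c2=2 → after 3×micro: 4; S2 reads c0=0 → after 1×micro: 1 ⇒ (c0=0, c1=4, c2=1)
macro 8: S0 reads c0=0 → after 2×micro: 0; S1 reads c2=1 → after 3×micro: 2; S2 reads c0=0 → after 1×micro: 0 ⇒ (c0=0, c1=2, c2=0)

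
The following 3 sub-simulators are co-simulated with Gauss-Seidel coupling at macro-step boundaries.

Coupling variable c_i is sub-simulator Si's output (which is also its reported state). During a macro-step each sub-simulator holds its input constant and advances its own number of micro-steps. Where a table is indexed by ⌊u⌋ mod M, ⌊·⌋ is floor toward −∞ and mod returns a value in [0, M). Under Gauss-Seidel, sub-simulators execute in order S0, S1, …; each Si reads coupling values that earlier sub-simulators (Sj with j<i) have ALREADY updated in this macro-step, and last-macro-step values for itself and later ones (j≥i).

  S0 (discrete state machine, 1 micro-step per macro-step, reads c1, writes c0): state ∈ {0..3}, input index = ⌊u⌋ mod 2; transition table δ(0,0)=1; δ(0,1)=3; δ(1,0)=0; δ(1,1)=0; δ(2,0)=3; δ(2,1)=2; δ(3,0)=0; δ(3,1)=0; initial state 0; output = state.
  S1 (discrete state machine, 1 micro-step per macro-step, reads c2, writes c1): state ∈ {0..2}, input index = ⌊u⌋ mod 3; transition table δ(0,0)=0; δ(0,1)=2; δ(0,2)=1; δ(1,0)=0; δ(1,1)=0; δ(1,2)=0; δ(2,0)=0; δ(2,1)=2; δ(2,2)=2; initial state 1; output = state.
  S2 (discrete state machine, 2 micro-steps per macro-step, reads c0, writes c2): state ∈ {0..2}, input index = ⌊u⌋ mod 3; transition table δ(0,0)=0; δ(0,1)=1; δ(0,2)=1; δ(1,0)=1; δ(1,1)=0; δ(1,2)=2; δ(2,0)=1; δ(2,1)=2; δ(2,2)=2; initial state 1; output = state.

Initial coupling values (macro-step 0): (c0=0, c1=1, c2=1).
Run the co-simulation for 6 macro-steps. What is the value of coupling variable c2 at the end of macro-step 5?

macro 1: S0 reads c1=1 → after 1×micro: 3; S1 reads c2=1 → after 1×micro: 0; S2 reads c0=3 → after 2×micro: 1 ⇒ (c0=3, c1=0, c2=1)
macro 2: S0 reads c1=0 → after 1×micro: 0; S1 reads c2=1 → after 1×micro: 2; S2 reads c0=0 → after 2×micro: 1 ⇒ (c0=0, c1=2, c2=1)
macro 3: S0 reads c1=2 → after 1×micro: 1; S1 reads c2=1 → after 1×micro: 2; S2 reads c0=1 → after 2×micro: 1 ⇒ (c0=1, c1=2, c2=1)
macro 4: S0 reads c1=2 → after 1×micro: 0; S1 reads c2=1 → after 1×micro: 2; S2 reads c0=0 → after 2×micro: 1 ⇒ (c0=0, c1=2, c2=1)
macro 5: S0 reads c1=2 → after 1×micro: 1; S1 reads c2=1 → after 1×micro: 2; S2 reads c0=1 → after 2×micro: 1 ⇒ (c0=1, c1=2, c2=1)
macro 6: S0 reads c1=2 → after 1×micro: 0; S1 reads c2=1 → after 1×micro: 2; S2 reads c0=0 → after 2×micro: 1 ⇒ (c0=0, c1=2, c2=1)

c2 at macro-step 5 = 1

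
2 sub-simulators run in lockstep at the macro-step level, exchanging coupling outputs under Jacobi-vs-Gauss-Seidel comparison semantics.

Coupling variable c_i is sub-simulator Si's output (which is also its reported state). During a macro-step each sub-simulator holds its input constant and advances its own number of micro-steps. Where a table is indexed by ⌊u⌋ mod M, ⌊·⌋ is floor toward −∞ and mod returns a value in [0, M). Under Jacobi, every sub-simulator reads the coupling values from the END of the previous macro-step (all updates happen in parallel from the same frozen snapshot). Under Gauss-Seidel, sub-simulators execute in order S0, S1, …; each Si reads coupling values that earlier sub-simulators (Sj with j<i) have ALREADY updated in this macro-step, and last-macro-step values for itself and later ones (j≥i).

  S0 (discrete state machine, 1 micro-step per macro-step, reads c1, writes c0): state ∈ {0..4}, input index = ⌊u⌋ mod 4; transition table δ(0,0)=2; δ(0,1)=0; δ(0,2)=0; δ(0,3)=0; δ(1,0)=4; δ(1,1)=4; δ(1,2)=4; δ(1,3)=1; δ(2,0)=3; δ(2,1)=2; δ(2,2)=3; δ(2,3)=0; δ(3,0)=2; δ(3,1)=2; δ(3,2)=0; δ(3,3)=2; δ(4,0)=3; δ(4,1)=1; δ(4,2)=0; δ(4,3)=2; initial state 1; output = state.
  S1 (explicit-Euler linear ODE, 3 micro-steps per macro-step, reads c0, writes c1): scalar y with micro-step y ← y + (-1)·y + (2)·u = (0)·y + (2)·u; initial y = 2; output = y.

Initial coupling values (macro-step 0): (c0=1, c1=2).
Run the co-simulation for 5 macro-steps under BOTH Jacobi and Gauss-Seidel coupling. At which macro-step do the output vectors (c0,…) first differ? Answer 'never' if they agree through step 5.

first divergence at macro-step: 1

[Jacobi] macro 1: S0 reads c1=2 → after 1×micro: 4; S1 reads c0=1 → after 3×micro: 2 ⇒ (c0=4, c1=2)
[Jacobi] macro 2: S0 reads c1=2 → after 1×micro: 0; S1 reads c0=4 → after 3×micro: 8 ⇒ (c0=0, c1=8)
[Jacobi] macro 3: S0 reads c1=8 → after 1×micro: 2; S1 reads c0=0 → after 3×micro: 0 ⇒ (c0=2, c1=0)
[Jacobi] macro 4: S0 reads c1=0 → after 1×micro: 3; S1 reads c0=2 → after 3×micro: 4 ⇒ (c0=3, c1=4)
[Jacobi] macro 5: S0 reads c1=4 → after 1×micro: 2; S1 reads c0=3 → after 3×micro: 6 ⇒ (c0=2, c1=6)
[Gauss-Seidel] macro 1: S0 reads c1=2 → after 1×micro: 4; S1 reads c0=4 → after 3×micro: 8 ⇒ (c0=4, c1=8)
[Gauss-Seidel] macro 2: S0 reads c1=8 → after 1×micro: 3; S1 reads c0=3 → after 3×micro: 6 ⇒ (c0=3, c1=6)
[Gauss-Seidel] macro 3: S0 reads c1=6 → after 1×micro: 0; S1 reads c0=0 → after 3×micro: 0 ⇒ (c0=0, c1=0)
[Gauss-Seidel] macro 4: S0 reads c1=0 → after 1×micro: 2; S1 reads c0=2 → after 3×micro: 4 ⇒ (c0=2, c1=4)
[Gauss-Seidel] macro 5: S0 reads c1=4 → after 1×micro: 3; S1 reads c0=3 → after 3×micro: 6 ⇒ (c0=3, c1=6)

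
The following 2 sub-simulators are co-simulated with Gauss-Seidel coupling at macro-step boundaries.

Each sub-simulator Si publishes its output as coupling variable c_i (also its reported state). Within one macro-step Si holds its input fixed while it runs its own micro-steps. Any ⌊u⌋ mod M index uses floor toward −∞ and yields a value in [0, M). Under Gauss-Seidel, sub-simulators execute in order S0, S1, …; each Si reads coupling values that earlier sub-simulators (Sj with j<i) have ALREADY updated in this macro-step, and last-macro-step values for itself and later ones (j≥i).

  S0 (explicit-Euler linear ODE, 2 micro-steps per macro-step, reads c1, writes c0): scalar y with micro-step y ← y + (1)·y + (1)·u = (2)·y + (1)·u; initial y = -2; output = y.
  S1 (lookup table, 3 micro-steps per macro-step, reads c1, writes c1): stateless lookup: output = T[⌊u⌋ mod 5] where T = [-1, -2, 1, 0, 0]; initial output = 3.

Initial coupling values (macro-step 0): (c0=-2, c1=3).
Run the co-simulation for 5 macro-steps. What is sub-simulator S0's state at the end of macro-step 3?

macro 1: S0 reads c1=3 → after 2×micro: 1; S1 reads c1=3 → after 3×micro: 0 ⇒ (c0=1, c1=0)
macro 2: S0 reads c1=0 → after 2×micro: 4; S1 reads c1=0 → after 3×micro: -1 ⇒ (c0=4, c1=-1)
macro 3: S0 reads c1=-1 → after 2×micro: 13; S1 reads c1=-1 → after 3×micro: 0 ⇒ (c0=13, c1=0)
macro 4: S0 reads c1=0 → after 2×micro: 52; S1 reads c1=0 → after 3×micro: -1 ⇒ (c0=52, c1=-1)
macro 5: S0 reads c1=-1 → after 2×micro: 205; S1 reads c1=-1 → after 3×micro: 0 ⇒ (c0=205, c1=0)

S0 state at macro-step 3 = 13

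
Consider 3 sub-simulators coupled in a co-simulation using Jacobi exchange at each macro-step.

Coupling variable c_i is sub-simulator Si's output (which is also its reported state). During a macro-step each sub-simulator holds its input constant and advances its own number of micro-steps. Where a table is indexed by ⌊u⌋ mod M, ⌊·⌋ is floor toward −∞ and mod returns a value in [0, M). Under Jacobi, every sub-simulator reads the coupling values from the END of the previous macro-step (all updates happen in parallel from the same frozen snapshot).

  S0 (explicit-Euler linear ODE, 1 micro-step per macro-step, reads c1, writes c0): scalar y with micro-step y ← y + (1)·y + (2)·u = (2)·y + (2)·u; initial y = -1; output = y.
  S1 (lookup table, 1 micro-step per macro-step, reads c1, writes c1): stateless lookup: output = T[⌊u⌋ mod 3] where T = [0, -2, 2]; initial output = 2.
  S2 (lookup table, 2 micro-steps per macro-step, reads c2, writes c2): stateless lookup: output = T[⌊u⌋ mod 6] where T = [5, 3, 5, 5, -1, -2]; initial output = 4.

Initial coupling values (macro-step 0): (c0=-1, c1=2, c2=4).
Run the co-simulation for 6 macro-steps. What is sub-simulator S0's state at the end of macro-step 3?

S0 state at macro-step 3 = 20

macro 1: S0 reads c1=2 → after 1×micro: 2; S1 reads c1=2 → after 1×micro: 2; S2 reads c2=4 → after 2×micro: -1 ⇒ (c0=2, c1=2, c2=-1)
macro 2: S0 reads c1=2 → after 1×micro: 8; S1 reads c1=2 → after 1×micro: 2; S2 reads c2=-1 → after 2×micro: -2 ⇒ (c0=8, c1=2, c2=-2)
macro 3: S0 reads c1=2 → after 1×micro: 20; S1 reads c1=2 → after 1×micro: 2; S2 reads c2=-2 → after 2×micro: -1 ⇒ (c0=20, c1=2, c2=-1)
macro 4: S0 reads c1=2 → after 1×micro: 44; S1 reads c1=2 → after 1×micro: 2; S2 reads c2=-1 → after 2×micro: -2 ⇒ (c0=44, c1=2, c2=-2)
macro 5: S0 reads c1=2 → after 1×micro: 92; S1 reads c1=2 → after 1×micro: 2; S2 reads c2=-2 → after 2×micro: -1 ⇒ (c0=92, c1=2, c2=-1)
macro 6: S0 reads c1=2 → after 1×micro: 188; S1 reads c1=2 → after 1×micro: 2; S2 reads c2=-1 → after 2×micro: -2 ⇒ (c0=188, c1=2, c2=-2)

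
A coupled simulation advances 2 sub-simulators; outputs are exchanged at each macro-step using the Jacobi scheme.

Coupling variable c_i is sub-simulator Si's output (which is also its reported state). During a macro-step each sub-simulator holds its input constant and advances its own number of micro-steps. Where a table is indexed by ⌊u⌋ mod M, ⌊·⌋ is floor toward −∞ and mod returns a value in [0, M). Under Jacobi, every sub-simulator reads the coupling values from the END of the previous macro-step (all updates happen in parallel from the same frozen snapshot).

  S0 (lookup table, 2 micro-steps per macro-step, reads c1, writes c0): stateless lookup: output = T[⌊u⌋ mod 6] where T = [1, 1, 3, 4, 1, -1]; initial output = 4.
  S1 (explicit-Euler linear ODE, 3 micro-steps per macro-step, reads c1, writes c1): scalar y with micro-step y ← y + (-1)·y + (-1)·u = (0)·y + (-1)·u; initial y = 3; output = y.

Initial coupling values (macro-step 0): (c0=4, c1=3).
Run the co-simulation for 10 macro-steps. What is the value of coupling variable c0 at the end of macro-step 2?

macro 1: S0 reads c1=3 → after 2×micro: 4; S1 reads c1=3 → after 3×micro: -3 ⇒ (c0=4, c1=-3)
macro 2: S0 reads c1=-3 → after 2×micro: 4; S1 reads c1=-3 → after 3×micro: 3 ⇒ (c0=4, c1=3)
macro 3: S0 reads c1=3 → after 2×micro: 4; S1 reads c1=3 → after 3×micro: -3 ⇒ (c0=4, c1=-3)
macro 4: S0 reads c1=-3 → after 2×micro: 4; S1 reads c1=-3 → after 3×micro: 3 ⇒ (c0=4, c1=3)
macro 5: S0 reads c1=3 → after 2×micro: 4; S1 reads c1=3 → after 3×micro: -3 ⇒ (c0=4, c1=-3)
macro 6: S0 reads c1=-3 → after 2×micro: 4; S1 reads c1=-3 → after 3×micro: 3 ⇒ (c0=4, c1=3)
macro 7: S0 reads c1=3 → after 2×micro: 4; S1 reads c1=3 → after 3×micro: -3 ⇒ (c0=4, c1=-3)
macro 8: S0 reads c1=-3 → after 2×micro: 4; S1 reads c1=-3 → after 3×micro: 3 ⇒ (c0=4, c1=3)
macro 9: S0 reads c1=3 → after 2×micro: 4; S1 reads c1=3 → after 3×micro: -3 ⇒ (c0=4, c1=-3)
macro 10: S0 reads c1=-3 → after 2×micro: 4; S1 reads c1=-3 → after 3×micro: 3 ⇒ (c0=4, c1=3)

c0 at macro-step 2 = 4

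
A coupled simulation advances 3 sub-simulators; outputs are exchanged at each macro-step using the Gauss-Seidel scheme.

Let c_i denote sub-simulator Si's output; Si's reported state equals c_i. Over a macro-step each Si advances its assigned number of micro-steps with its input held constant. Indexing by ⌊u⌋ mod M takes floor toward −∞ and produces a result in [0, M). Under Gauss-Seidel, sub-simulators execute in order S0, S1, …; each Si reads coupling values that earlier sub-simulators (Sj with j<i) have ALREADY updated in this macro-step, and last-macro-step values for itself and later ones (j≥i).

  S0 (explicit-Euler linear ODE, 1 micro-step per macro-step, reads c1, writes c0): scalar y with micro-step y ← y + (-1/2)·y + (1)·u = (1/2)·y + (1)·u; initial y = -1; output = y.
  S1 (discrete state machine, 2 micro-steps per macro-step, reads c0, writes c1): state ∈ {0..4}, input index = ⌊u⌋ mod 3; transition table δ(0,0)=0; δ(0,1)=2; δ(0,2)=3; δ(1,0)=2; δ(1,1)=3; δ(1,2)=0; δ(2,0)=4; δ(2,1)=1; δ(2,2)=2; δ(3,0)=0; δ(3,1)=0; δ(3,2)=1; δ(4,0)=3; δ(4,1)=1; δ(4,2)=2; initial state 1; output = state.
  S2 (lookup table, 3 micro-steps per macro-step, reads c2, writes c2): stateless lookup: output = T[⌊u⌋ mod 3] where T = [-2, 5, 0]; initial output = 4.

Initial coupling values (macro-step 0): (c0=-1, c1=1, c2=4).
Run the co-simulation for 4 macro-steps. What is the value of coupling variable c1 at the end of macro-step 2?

c1 at macro-step 2 = 3

macro 1: S0 reads c1=1 → after 1×micro: 1/2; S1 reads c0=1/2 → after 2×micro: 4; S2 reads c2=4 → after 3×micro: 5 ⇒ (c0=1/2, c1=4, c2=5)
macro 2: S0 reads c1=4 → after 1×micro: 17/4; S1 reads c0=17/4 → after 2×micro: 3; S2 reads c2=5 → after 3×micro: 0 ⇒ (c0=17/4, c1=3, c2=0)
macro 3: S0 reads c1=3 → after 1×micro: 41/8; S1 reads c0=41/8 → after 2×micro: 0; S2 reads c2=0 → after 3×micro: -2 ⇒ (c0=41/8, c1=0, c2=-2)
macro 4: S0 reads c1=0 → after 1×micro: 41/16; S1 reads c0=41/16 → after 2×micro: 1; S2 reads c2=-2 → after 3×micro: 5 ⇒ (c0=41/16, c1=1, c2=5)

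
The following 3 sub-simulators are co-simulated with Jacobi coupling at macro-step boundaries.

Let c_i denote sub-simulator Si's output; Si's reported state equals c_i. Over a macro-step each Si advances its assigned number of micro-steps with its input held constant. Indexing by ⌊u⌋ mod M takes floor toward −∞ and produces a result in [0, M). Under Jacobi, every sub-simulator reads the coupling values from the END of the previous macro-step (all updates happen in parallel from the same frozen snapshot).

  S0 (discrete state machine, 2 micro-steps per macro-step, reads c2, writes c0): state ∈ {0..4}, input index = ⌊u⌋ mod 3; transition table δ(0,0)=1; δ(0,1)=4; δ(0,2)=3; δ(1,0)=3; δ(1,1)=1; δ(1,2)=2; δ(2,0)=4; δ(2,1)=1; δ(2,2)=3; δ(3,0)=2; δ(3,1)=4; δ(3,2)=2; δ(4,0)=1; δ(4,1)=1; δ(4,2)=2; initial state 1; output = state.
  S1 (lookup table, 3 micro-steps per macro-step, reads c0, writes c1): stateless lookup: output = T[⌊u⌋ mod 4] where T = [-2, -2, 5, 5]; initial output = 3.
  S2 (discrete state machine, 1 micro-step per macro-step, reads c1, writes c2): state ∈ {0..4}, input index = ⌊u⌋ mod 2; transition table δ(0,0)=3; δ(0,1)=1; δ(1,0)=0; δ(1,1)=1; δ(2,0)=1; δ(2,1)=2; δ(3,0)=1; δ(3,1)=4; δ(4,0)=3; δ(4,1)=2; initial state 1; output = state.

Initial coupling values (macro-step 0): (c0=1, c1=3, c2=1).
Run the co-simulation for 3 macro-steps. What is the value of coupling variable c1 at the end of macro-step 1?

macro 1: S0 reads c2=1 → after 2×micro: 1; S1 reads c0=1 → after 3×micro: -2; S2 reads c1=3 → after 1×micro: 1 ⇒ (c0=1, c1=-2, c2=1)
macro 2: S0 reads c2=1 → after 2×micro: 1; S1 reads c0=1 → after 3×micro: -2; S2 reads c1=-2 → after 1×micro: 0 ⇒ (c0=1, c1=-2, c2=0)
macro 3: S0 reads c2=0 → after 2×micro: 2; S1 reads c0=1 → after 3×micro: -2; S2 reads c1=-2 → after 1×micro: 3 ⇒ (c0=2, c1=-2, c2=3)

c1 at macro-step 1 = -2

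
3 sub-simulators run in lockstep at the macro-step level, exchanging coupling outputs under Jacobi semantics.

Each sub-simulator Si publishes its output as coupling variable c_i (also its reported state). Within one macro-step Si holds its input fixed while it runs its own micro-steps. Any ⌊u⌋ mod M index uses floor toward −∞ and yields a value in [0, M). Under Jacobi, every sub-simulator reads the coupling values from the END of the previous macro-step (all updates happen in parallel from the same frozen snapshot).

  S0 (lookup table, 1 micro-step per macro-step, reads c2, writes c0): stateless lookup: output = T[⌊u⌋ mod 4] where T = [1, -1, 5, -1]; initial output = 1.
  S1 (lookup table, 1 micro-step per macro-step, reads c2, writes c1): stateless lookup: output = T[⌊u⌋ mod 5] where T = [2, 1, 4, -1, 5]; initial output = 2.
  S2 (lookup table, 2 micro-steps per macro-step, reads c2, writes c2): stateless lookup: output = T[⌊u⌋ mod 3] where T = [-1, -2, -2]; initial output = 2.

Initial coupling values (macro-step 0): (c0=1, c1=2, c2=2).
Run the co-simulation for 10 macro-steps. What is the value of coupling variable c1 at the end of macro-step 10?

macro 1: S0 reads c2=2 → after 1×micro: 5; S1 reads c2=2 → after 1×micro: 4; S2 reads c2=2 → after 2×micro: -2 ⇒ (c0=5, c1=4, c2=-2)
macro 2: S0 reads c2=-2 → after 1×micro: 5; S1 reads c2=-2 → after 1×micro: -1; S2 reads c2=-2 → after 2×micro: -2 ⇒ (c0=5, c1=-1, c2=-2)
macro 3: S0 reads c2=-2 → after 1×micro: 5; S1 reads c2=-2 → after 1×micro: -1; S2 reads c2=-2 → after 2×micro: -2 ⇒ (c0=5, c1=-1, c2=-2)
macro 4: S0 reads c2=-2 → after 1×micro: 5; S1 reads c2=-2 → after 1×micro: -1; S2 reads c2=-2 → after 2×micro: -2 ⇒ (c0=5, c1=-1, c2=-2)
macro 5: S0 reads c2=-2 → after 1×micro: 5; S1 reads c2=-2 → after 1×micro: -1; S2 reads c2=-2 → after 2×micro: -2 ⇒ (c0=5, c1=-1, c2=-2)
macro 6: S0 reads c2=-2 → after 1×micro: 5; S1 reads c2=-2 → after 1×micro: -1; S2 reads c2=-2 → after 2×micro: -2 ⇒ (c0=5, c1=-1, c2=-2)
macro 7: S0 reads c2=-2 → after 1×micro: 5; S1 reads c2=-2 → after 1×micro: -1; S2 reads c2=-2 → after 2×micro: -2 ⇒ (c0=5, c1=-1, c2=-2)
macro 8: S0 reads c2=-2 → after 1×micro: 5; S1 reads c2=-2 → after 1×micro: -1; S2 reads c2=-2 → after 2×micro: -2 ⇒ (c0=5, c1=-1, c2=-2)
macro 9: S0 reads c2=-2 → after 1×micro: 5; S1 reads c2=-2 → after 1×micro: -1; S2 reads c2=-2 → after 2×micro: -2 ⇒ (c0=5, c1=-1, c2=-2)
macro 10: S0 reads c2=-2 → after 1×micro: 5; S1 reads c2=-2 → after 1×micro: -1; S2 reads c2=-2 → after 2×micro: -2 ⇒ (c0=5, c1=-1, c2=-2)

c1 at macro-step 10 = -1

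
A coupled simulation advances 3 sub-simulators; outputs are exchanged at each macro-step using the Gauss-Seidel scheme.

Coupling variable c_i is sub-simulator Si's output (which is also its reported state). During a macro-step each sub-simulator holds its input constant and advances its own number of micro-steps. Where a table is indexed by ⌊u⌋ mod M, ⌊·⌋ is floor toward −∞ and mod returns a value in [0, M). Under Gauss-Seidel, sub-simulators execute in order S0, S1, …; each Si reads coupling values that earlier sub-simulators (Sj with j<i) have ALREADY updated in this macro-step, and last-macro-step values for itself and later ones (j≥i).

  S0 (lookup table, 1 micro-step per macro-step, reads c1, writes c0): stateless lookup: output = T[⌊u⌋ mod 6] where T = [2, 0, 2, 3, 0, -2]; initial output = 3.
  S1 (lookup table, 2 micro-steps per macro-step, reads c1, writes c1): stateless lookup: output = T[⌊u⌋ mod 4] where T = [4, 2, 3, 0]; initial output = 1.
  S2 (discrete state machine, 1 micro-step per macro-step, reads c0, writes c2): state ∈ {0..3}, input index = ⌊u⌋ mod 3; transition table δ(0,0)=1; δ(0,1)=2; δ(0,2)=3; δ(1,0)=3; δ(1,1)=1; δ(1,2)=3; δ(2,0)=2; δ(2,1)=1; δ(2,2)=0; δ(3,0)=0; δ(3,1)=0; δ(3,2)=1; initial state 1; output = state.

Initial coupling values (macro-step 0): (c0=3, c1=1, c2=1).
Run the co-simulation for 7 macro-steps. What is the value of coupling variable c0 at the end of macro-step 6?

macro 1: S0 reads c1=1 → after 1×micro: 0; S1 reads c1=1 → after 2×micro: 2; S2 reads c0=0 → after 1×micro: 3 ⇒ (c0=0, c1=2, c2=3)
macro 2: S0 reads c1=2 → after 1×micro: 2; S1 reads c1=2 → after 2×micro: 3; S2 reads c0=2 → after 1×micro: 1 ⇒ (c0=2, c1=3, c2=1)
macro 3: S0 reads c1=3 → after 1×micro: 3; S1 reads c1=3 → after 2×micro: 0; S2 reads c0=3 → after 1×micro: 3 ⇒ (c0=3, c1=0, c2=3)
macro 4: S0 reads c1=0 → after 1×micro: 2; S1 reads c1=0 → after 2×micro: 4; S2 reads c0=2 → after 1×micro: 1 ⇒ (c0=2, c1=4, c2=1)
macro 5: S0 reads c1=4 → after 1×micro: 0; S1 reads c1=4 → after 2×micro: 4; S2 reads c0=0 → after 1×micro: 3 ⇒ (c0=0, c1=4, c2=3)
macro 6: S0 reads c1=4 → after 1×micro: 0; S1 reads c1=4 → after 2×micro: 4; S2 reads c0=0 → after 1×micro: 0 ⇒ (c0=0, c1=4, c2=0)
macro 7: S0 reads c1=4 → after 1×micro: 0; S1 reads c1=4 → after 2×micro: 4; S2 reads c0=0 → after 1×micro: 1 ⇒ (c0=0, c1=4, c2=1)

c0 at macro-step 6 = 0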